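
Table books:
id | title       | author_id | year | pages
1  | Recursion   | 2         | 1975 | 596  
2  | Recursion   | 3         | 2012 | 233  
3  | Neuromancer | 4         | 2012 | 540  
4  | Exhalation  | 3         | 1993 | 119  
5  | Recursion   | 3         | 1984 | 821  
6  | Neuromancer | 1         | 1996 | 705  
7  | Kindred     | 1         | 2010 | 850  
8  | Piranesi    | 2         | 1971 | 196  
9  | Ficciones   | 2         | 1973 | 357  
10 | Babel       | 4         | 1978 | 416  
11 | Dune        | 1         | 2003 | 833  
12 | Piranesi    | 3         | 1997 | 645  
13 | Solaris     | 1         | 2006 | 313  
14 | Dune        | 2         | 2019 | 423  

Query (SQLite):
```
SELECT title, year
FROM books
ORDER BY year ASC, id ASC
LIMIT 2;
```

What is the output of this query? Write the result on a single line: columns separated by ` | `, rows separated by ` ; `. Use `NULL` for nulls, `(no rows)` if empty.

Sort by year asc, tiebreak id asc: (1971, id=8), (1973, id=9), (1975, id=1), (1978, id=10), (1984, id=5) …. Take first 2.

Piranesi | 1971 ; Ficciones | 1973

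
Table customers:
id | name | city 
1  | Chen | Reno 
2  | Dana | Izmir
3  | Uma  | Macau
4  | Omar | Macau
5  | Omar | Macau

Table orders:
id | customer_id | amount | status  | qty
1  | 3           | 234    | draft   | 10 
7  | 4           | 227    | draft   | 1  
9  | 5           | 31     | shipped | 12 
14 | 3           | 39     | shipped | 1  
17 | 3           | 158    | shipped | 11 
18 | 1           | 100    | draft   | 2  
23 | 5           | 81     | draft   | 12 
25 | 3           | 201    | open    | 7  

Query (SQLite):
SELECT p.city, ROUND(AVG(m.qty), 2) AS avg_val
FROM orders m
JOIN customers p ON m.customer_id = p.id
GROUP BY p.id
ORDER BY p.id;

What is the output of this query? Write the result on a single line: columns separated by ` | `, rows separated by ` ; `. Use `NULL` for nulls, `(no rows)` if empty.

Join each orders row to its customers via customer_id.
Group joined rows by customers.id; compute ROUND(AVG(m.qty), 2) per group.
  1: ids {18} → ROUND(AVG(m.qty), 2)=2
  3: ids {1, 14, 17, 25} → ROUND(AVG(m.qty), 2)=7.25
  4: ids {7} → ROUND(AVG(m.qty), 2)=1
  5: ids {9, 23} → ROUND(AVG(m.qty), 2)=12

Reno | 2 ; Macau | 7.25 ; Macau | 1 ; Macau | 12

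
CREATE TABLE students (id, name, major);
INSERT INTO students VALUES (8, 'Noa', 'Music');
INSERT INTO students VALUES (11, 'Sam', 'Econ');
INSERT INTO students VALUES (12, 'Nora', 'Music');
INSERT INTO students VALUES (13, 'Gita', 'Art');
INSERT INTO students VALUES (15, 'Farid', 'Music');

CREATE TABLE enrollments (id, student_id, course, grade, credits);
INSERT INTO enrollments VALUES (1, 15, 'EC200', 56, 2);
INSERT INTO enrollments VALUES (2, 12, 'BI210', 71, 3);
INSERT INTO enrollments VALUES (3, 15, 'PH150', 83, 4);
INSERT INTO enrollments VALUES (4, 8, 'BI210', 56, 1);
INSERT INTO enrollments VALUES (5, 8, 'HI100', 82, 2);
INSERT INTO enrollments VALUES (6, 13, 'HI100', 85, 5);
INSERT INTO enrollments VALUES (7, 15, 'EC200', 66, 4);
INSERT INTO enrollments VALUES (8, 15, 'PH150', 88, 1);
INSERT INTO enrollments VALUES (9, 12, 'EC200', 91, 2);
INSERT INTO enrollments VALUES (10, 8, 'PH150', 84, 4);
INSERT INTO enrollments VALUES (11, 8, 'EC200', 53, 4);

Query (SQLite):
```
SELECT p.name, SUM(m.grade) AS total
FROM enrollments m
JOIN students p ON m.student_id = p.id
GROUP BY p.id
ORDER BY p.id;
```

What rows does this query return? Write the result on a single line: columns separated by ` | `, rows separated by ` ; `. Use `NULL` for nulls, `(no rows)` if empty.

Join each enrollments row to its students via student_id.
Group joined rows by students.id; compute SUM(m.grade) per group.
  8: ids {4, 5, 10, 11} → SUM(m.grade)=275
  12: ids {2, 9} → SUM(m.grade)=162
  13: ids {6} → SUM(m.grade)=85
  15: ids {1, 3, 7, 8} → SUM(m.grade)=293

Noa | 275 ; Nora | 162 ; Gita | 85 ; Farid | 293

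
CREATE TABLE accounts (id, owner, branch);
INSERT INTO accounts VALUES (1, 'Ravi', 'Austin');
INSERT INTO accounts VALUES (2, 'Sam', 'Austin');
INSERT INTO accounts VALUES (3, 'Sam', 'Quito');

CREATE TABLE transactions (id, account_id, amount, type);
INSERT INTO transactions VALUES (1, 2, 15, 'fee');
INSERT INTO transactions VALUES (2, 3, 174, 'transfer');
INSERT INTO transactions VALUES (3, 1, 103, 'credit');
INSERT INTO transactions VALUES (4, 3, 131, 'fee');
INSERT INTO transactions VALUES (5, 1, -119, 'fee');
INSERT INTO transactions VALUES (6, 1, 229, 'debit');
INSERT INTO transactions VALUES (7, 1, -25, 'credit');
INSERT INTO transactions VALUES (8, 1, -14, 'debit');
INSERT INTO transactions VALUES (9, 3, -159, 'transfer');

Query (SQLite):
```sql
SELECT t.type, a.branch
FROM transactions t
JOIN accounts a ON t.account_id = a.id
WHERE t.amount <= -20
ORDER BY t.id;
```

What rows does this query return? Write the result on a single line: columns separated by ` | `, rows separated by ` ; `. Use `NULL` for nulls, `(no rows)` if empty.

Each transactions row matches the accounts row where account_id = accounts.id.
Then keep rows with t.amount <= -20.

fee | Austin ; credit | Austin ; transfer | Quito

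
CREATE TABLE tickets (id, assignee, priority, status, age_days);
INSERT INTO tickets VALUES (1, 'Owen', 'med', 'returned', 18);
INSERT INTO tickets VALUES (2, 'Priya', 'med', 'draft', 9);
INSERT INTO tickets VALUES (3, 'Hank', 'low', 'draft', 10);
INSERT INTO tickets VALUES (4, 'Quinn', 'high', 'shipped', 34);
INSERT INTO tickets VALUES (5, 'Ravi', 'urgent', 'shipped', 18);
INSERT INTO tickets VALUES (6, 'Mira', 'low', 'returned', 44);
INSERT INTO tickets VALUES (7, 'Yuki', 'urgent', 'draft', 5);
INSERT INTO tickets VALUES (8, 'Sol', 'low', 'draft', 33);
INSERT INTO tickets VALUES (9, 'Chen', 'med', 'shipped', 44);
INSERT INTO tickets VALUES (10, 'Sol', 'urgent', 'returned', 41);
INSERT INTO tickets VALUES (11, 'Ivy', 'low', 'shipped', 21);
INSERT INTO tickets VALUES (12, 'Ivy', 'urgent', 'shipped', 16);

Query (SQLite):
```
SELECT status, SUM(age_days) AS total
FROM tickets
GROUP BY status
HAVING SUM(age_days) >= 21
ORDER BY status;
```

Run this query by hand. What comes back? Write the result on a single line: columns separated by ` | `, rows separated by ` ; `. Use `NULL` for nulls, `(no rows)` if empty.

draft | 57 ; returned | 103 ; shipped | 133

Partition tickets by status; compute SUM(age_days) within each group.
HAVING: keep groups where SUM(age_days) >= 21.
  draft: ids {2, 3, 7, 8} → SUM(age_days)=57
  returned: ids {1, 6, 10} → SUM(age_days)=103
  shipped: ids {4, 5, 9, 11, 12} → SUM(age_days)=133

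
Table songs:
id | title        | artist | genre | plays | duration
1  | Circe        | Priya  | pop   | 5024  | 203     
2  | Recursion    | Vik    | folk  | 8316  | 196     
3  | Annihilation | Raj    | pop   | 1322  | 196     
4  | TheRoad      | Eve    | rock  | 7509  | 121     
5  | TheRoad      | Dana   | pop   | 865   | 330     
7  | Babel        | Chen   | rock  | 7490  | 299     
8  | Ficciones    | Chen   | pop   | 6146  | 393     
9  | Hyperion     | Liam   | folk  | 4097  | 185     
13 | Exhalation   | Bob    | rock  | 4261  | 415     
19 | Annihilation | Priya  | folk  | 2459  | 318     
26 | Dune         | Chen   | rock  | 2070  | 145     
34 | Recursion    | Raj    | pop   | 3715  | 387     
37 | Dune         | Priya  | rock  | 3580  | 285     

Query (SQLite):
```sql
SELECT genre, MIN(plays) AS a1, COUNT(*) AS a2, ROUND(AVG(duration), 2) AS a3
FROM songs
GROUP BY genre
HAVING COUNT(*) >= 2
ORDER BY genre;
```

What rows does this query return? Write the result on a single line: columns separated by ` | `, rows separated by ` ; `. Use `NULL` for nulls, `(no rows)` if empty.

folk | 2459 | 3 | 233 ; pop | 865 | 5 | 301.8 ; rock | 2070 | 5 | 253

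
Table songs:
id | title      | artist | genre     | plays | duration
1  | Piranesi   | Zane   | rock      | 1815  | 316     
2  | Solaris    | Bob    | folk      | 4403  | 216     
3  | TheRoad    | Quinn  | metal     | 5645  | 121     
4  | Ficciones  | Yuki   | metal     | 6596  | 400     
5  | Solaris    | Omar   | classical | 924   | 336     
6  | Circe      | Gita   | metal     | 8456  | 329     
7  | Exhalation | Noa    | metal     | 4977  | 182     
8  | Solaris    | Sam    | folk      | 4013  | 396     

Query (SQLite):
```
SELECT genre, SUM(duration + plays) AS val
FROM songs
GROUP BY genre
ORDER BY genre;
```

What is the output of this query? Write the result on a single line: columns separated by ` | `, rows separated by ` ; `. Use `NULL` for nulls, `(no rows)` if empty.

For each row compute duration + plays.
Group by genre; take SUM of the expression per group.
  classical: ids {5} → SUM(duration + plays)=1260
  folk: ids {2, 8} → SUM(duration + plays)=9028
  metal: ids {3, 4, 6, 7} → SUM(duration + plays)=26706
  rock: ids {1} → SUM(duration + plays)=2131

classical | 1260 ; folk | 9028 ; metal | 26706 ; rock | 2131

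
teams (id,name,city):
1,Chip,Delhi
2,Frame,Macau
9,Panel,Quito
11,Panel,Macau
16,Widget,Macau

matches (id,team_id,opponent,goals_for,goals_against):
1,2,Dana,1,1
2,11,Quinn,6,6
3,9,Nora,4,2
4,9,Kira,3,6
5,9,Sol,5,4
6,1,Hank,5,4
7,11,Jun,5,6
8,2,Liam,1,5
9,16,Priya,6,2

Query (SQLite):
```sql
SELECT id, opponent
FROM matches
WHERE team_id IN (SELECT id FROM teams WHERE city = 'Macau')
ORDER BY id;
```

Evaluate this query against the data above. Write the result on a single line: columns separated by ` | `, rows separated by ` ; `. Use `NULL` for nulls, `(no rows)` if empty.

Inner query: teams.id where city = 'Macau'.
Outer: keep matches rows whose team_id is in that set.
Inner query → {2, 11, 16}

1 | Dana ; 2 | Quinn ; 7 | Jun ; 8 | Liam ; 9 | Priya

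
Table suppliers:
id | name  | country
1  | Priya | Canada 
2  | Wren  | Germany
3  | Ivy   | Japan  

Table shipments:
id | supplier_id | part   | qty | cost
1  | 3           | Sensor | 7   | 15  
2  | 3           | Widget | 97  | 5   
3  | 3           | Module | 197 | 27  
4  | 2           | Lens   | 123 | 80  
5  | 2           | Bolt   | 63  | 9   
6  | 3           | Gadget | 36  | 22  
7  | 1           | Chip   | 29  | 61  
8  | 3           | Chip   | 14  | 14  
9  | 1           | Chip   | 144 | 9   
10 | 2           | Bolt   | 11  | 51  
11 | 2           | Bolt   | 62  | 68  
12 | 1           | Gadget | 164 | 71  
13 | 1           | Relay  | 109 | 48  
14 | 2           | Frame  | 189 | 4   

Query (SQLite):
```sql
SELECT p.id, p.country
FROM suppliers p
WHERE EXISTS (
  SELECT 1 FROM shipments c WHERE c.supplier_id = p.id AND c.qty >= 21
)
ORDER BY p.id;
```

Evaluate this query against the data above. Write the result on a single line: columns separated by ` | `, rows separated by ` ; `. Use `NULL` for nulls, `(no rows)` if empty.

1 | Canada ; 2 | Germany ; 3 | Japan

For each suppliers row, check whether any shipments with matching supplier_id has qty >= 21.
Keep rows where that is true.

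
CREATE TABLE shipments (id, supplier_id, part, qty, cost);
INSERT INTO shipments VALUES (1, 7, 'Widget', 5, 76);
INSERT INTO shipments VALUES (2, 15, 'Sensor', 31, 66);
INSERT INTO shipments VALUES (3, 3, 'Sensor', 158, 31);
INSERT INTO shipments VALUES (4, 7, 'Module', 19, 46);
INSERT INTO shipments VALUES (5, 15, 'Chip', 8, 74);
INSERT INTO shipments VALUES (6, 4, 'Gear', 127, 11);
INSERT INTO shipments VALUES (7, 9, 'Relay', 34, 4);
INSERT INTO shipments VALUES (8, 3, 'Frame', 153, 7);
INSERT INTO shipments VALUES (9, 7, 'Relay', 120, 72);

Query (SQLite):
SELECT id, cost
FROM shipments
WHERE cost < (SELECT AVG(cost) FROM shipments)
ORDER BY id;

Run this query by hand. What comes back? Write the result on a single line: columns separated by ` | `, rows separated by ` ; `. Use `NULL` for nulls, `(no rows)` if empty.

3 | 31 ; 6 | 11 ; 7 | 4 ; 8 | 7

Scalar subquery: AVG(cost) over all shipments rows = 43.0.
Keep rows where cost < that value.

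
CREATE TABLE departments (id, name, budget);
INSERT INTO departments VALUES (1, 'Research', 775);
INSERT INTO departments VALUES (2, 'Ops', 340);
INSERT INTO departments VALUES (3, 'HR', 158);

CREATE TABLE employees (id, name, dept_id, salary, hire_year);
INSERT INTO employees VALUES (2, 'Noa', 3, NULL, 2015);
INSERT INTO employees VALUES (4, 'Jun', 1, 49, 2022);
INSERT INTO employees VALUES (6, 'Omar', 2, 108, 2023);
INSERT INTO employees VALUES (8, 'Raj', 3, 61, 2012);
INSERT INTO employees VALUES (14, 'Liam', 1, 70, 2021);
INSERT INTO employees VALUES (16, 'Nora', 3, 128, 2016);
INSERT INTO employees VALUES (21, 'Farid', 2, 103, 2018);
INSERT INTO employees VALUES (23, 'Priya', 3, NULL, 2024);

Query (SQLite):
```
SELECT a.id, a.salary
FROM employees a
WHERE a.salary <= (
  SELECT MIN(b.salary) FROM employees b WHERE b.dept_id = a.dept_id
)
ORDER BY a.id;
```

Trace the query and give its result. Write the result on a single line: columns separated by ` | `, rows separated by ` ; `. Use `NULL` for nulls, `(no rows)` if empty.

4 | 49 ; 8 | 61 ; 21 | 103

For each employees row a, compute MIN(salary) over rows sharing a.dept_id.
Keep row a if a.salary <= that per-group MIN.
  dept_id=1: MIN(salary) = 49
  dept_id=2: MIN(salary) = 103
  dept_id=3: MIN(salary) = 61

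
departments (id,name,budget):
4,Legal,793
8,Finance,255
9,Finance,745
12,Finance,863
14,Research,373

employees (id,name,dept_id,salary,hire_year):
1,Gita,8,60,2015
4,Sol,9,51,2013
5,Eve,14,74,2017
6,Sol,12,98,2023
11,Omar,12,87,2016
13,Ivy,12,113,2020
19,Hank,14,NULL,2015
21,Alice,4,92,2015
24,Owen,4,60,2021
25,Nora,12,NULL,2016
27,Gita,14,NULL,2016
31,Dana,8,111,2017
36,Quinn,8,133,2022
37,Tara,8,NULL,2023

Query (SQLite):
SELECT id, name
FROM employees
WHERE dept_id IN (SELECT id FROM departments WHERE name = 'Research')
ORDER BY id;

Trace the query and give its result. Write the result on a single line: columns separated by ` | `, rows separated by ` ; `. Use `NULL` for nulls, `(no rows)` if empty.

Inner query: departments.id where name = 'Research'.
Outer: keep employees rows whose dept_id is in that set.
Inner query → {14}

5 | Eve ; 19 | Hank ; 27 | Gita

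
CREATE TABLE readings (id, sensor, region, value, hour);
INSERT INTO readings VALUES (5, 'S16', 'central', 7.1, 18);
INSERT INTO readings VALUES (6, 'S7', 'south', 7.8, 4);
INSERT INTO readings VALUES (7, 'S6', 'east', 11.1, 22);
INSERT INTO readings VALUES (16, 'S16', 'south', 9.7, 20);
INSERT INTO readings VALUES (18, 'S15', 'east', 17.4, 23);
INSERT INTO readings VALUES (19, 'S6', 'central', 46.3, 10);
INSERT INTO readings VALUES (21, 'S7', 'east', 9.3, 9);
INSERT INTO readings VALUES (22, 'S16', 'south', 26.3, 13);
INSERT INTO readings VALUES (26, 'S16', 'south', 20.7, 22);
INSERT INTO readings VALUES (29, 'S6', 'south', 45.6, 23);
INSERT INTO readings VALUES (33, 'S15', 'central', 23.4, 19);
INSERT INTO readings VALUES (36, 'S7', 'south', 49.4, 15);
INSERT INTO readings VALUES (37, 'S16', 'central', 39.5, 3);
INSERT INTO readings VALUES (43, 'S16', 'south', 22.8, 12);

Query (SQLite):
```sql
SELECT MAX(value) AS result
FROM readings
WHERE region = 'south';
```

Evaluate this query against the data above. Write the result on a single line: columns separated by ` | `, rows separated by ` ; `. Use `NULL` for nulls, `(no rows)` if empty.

49.4

Rows where region='south' → value values: [7.8, 9.7, 26.3, 20.7, 45.6, 49.4, 22.8].
MAX of non-NULL values = 49.4.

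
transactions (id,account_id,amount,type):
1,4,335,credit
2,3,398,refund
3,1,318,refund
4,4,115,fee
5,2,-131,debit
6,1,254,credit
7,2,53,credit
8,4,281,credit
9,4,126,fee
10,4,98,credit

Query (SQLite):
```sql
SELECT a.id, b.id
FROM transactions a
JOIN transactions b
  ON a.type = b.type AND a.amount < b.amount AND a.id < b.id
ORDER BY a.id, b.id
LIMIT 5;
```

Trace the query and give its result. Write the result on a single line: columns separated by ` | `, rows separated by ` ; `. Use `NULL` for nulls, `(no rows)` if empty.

Pairs (a,b) with same type, a.amount < b.amount, a.id < b.id.
type groups: credit:{1,6,7,8,10} debit:{5} fee:{4,9} refund:{2,3}
Ordered by (a.id, b.id); first 5.

4 | 9 ; 6 | 8 ; 7 | 8 ; 7 | 10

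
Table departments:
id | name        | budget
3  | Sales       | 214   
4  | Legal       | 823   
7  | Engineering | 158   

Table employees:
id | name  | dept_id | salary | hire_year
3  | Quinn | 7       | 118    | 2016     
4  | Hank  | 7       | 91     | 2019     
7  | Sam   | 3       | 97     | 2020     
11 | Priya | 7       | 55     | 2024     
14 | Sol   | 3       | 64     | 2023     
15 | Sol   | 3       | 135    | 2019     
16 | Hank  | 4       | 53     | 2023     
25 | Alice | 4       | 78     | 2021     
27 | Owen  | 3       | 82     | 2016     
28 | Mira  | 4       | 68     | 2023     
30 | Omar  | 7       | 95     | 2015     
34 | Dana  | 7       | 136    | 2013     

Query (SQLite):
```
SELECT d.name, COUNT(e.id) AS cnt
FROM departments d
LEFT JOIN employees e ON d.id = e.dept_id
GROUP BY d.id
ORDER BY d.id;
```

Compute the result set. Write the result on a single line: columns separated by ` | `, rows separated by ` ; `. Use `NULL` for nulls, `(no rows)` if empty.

LEFT JOIN keeps every departments row; unmatched ones get NULL for employees columns.
Group by departments.id and compute COUNT(e.id). COUNT(col) of an all-NULL group is 0.
  3: ids {7, 14, 15, 27} → COUNT(e.id)=4
  4: ids {16, 25, 28} → COUNT(e.id)=3
  7: ids {3, 4, 11, 30, 34} → COUNT(e.id)=5

Sales | 4 ; Legal | 3 ; Engineering | 5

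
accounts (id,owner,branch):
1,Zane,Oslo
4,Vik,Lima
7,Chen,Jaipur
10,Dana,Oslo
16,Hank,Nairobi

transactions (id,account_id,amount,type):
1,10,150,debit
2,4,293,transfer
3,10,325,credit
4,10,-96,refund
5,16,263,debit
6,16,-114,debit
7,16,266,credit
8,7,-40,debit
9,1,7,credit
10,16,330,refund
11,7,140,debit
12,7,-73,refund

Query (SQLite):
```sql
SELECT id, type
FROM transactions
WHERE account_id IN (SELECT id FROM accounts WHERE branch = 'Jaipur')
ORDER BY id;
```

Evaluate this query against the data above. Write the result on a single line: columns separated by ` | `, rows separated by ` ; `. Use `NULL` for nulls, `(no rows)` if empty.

8 | debit ; 11 | debit ; 12 | refund

Inner query: accounts.id where branch = 'Jaipur'.
Outer: keep transactions rows whose account_id is in that set.
Inner query → {7}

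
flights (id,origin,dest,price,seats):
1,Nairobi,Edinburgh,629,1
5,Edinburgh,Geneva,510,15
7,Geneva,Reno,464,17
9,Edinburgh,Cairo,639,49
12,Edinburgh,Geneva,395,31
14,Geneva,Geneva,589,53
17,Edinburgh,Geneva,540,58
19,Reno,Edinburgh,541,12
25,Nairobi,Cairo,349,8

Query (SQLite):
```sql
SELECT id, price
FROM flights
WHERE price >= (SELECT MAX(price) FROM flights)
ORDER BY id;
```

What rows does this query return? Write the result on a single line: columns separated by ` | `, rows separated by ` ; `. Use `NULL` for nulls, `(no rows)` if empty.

Scalar subquery: MAX(price) over all flights rows = 639.
Keep rows where price >= that value.

9 | 639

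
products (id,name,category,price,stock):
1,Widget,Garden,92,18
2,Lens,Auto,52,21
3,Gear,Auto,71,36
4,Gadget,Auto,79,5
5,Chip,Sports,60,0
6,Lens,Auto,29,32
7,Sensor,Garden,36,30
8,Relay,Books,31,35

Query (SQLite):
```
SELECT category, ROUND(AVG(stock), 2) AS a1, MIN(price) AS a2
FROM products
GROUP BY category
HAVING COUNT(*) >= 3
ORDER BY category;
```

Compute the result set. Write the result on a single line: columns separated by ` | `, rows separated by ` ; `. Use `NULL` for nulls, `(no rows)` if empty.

Group products by category.
Per group compute: ROUND(AVG(stock), 2), MIN(price).
HAVING: drop groups with fewer than 3 rows.
  Auto: ids {2, 3, 4, 6} → ROUND(AVG(stock), 2)=23.5, MIN(price)=29
  Books: ids {8} → ROUND(AVG(stock), 2)=35, MIN(price)=31
  Garden: ids {1, 7} → ROUND(AVG(stock), 2)=24, MIN(price)=36
  Sports: ids {5} → ROUND(AVG(stock), 2)=0, MIN(price)=60

Auto | 23.5 | 29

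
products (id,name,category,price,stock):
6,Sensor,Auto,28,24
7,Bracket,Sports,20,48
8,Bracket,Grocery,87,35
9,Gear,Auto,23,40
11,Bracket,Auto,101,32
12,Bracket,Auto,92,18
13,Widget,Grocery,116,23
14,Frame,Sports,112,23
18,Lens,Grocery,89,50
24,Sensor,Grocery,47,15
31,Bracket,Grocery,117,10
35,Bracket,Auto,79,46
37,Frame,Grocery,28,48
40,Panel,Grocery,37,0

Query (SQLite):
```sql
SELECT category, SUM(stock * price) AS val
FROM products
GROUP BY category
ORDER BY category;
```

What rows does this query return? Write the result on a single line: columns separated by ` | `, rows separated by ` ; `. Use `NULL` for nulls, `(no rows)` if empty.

For each row compute stock * price.
Group by category; take SUM of the expression per group.
  Auto: ids {6, 9, 11, 12, 35} → SUM(stock * price)=10114
  Grocery: ids {8, 13, 18, 24, 31, 37, 40} → SUM(stock * price)=13382
  Sports: ids {7, 14} → SUM(stock * price)=3536

Auto | 10114 ; Grocery | 13382 ; Sports | 3536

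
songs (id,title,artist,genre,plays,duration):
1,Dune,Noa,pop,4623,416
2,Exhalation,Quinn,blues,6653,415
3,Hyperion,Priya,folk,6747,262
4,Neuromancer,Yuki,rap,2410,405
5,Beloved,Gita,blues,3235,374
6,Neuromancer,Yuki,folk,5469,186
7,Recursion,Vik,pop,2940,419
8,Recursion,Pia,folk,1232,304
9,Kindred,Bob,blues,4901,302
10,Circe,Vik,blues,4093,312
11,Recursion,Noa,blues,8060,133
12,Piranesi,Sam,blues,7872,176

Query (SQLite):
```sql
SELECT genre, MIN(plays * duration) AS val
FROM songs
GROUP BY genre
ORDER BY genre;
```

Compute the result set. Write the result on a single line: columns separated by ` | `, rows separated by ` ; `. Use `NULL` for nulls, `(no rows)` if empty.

For each row compute plays * duration.
Group by genre; take MIN of the expression per group.
  blues: ids {2, 5, 9, 10, 11, 12} → MIN(plays * duration)=1071980
  folk: ids {3, 6, 8} → MIN(plays * duration)=374528
  pop: ids {1, 7} → MIN(plays * duration)=1231860
  rap: ids {4} → MIN(plays * duration)=976050

blues | 1071980 ; folk | 374528 ; pop | 1231860 ; rap | 976050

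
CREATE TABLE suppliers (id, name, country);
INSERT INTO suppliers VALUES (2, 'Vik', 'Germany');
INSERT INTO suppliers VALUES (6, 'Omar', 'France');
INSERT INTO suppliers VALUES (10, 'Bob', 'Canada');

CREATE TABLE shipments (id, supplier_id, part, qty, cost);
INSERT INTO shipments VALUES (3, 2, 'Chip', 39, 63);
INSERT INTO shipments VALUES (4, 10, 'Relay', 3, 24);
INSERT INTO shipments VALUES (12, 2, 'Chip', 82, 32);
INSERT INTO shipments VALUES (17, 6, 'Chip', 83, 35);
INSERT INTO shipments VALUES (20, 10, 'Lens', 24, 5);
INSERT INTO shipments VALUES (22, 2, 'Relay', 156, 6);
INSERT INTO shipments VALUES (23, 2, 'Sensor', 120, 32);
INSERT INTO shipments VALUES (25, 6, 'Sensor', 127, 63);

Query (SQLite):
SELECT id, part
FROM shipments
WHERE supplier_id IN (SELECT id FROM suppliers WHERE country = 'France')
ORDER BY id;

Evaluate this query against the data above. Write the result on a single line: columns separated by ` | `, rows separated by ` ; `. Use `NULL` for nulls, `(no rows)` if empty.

Inner query: suppliers.id where country = 'France'.
Outer: keep shipments rows whose supplier_id is in that set.
Inner query → {6}

17 | Chip ; 25 | Sensor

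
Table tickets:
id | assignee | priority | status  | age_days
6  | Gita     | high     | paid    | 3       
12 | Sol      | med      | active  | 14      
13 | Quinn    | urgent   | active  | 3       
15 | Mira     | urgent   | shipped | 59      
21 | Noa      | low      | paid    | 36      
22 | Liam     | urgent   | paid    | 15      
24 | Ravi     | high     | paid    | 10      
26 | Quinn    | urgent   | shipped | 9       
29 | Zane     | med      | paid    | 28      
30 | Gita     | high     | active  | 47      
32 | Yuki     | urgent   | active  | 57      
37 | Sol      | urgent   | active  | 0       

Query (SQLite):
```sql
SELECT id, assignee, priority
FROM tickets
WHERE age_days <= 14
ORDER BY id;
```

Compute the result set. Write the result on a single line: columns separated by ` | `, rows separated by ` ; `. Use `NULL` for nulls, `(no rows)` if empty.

6 | Gita | high ; 12 | Sol | med ; 13 | Quinn | urgent ; 24 | Ravi | high ; 26 | Quinn | urgent ; 37 | Sol | urgent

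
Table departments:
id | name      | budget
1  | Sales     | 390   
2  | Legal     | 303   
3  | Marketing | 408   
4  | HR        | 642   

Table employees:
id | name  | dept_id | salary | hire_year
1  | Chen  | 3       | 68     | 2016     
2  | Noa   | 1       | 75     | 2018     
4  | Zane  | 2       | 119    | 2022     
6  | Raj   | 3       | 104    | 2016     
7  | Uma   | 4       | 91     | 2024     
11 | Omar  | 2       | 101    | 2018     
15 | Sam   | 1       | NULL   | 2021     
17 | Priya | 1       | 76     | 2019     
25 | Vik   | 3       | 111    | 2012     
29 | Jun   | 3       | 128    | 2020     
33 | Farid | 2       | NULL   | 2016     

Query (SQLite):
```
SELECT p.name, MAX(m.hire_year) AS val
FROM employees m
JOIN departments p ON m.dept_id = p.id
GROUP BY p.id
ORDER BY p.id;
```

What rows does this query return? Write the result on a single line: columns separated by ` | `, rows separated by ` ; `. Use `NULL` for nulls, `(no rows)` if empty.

Sales | 2021 ; Legal | 2022 ; Marketing | 2020 ; HR | 2024

Join each employees row to its departments via dept_id.
Group joined rows by departments.id; compute MAX(m.hire_year) per group.
  1: ids {2, 15, 17} → MAX(m.hire_year)=2021
  2: ids {4, 11, 33} → MAX(m.hire_year)=2022
  3: ids {1, 6, 25, 29} → MAX(m.hire_year)=2020
  4: ids {7} → MAX(m.hire_year)=2024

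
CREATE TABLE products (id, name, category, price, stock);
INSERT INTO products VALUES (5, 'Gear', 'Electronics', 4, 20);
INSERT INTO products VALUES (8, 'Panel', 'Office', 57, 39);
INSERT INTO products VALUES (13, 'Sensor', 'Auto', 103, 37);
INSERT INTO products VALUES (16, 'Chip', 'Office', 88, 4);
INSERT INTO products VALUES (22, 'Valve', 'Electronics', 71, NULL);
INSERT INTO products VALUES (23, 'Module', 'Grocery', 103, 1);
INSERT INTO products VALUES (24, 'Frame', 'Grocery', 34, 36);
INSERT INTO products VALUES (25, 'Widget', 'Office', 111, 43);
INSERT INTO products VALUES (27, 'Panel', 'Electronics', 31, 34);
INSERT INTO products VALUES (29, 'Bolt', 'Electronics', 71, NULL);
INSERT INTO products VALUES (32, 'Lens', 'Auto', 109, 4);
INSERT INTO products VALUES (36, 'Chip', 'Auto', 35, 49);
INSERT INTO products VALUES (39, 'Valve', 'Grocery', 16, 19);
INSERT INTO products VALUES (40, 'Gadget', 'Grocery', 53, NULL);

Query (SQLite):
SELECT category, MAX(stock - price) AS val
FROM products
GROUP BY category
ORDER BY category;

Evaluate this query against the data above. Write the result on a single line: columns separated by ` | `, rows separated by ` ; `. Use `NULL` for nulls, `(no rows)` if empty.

Auto | 14 ; Electronics | 16 ; Grocery | 3 ; Office | -18

For each row compute stock - price.
Group by category; take MAX of the expression per group.
  Auto: ids {13, 32, 36} → MAX(stock - price)=14
  Electronics: ids {5, 22, 27, 29} → MAX(stock - price)=16
  Grocery: ids {23, 24, 39, 40} → MAX(stock - price)=3
  Office: ids {8, 16, 25} → MAX(stock - price)=-18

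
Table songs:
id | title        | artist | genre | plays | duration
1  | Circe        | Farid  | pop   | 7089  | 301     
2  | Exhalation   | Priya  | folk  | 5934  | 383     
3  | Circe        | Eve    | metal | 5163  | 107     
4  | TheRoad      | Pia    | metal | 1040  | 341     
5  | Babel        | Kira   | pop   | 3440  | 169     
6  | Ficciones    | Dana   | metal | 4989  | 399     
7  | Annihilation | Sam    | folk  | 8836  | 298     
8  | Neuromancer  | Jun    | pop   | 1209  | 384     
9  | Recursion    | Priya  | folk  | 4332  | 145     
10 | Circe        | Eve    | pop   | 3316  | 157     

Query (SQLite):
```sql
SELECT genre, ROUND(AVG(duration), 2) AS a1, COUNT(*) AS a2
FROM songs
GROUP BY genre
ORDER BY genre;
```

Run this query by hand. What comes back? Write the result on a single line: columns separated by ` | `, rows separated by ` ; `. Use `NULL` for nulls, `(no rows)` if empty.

folk | 275.33 | 3 ; metal | 282.33 | 3 ; pop | 252.75 | 4

Group songs by genre.
Per group compute: ROUND(AVG(duration), 2), COUNT(*).
  folk: ids {2, 7, 9} → ROUND(AVG(duration), 2)=275.33, COUNT(*)=3
  metal: ids {3, 4, 6} → ROUND(AVG(duration), 2)=282.33, COUNT(*)=3
  pop: ids {1, 5, 8, 10} → ROUND(AVG(duration), 2)=252.75, COUNT(*)=4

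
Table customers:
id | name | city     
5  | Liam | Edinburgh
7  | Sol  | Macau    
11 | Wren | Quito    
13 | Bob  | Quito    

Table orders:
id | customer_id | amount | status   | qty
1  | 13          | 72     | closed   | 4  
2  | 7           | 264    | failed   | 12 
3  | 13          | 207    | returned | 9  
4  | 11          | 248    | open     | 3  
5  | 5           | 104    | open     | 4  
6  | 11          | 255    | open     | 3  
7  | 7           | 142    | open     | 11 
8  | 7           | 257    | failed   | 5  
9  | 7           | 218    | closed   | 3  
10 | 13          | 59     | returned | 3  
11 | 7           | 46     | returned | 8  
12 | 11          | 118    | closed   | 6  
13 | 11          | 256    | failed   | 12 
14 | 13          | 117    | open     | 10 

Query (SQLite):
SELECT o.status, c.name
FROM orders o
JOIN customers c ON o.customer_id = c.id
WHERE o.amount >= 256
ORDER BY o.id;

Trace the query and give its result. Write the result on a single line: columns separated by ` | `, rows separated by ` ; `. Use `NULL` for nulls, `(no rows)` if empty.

Each orders row matches the customers row where customer_id = customers.id.
Then keep rows with o.amount >= 256.

failed | Sol ; failed | Sol ; failed | Wren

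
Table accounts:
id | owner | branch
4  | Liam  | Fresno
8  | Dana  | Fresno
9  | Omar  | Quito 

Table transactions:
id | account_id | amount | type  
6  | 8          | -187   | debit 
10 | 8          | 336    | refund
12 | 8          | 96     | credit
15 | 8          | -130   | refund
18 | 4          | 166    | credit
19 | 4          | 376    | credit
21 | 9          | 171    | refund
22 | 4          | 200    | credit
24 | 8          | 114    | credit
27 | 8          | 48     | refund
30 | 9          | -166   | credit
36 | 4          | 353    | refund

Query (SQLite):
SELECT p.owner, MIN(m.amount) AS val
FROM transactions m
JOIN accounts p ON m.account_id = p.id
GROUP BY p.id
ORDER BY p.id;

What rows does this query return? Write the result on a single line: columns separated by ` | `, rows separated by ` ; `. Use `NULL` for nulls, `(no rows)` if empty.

Join each transactions row to its accounts via account_id.
Group joined rows by accounts.id; compute MIN(m.amount) per group.
  4: ids {18, 19, 22, 36} → MIN(m.amount)=166
  8: ids {6, 10, 12, 15, 24, 27} → MIN(m.amount)=-187
  9: ids {21, 30} → MIN(m.amount)=-166

Liam | 166 ; Dana | -187 ; Omar | -166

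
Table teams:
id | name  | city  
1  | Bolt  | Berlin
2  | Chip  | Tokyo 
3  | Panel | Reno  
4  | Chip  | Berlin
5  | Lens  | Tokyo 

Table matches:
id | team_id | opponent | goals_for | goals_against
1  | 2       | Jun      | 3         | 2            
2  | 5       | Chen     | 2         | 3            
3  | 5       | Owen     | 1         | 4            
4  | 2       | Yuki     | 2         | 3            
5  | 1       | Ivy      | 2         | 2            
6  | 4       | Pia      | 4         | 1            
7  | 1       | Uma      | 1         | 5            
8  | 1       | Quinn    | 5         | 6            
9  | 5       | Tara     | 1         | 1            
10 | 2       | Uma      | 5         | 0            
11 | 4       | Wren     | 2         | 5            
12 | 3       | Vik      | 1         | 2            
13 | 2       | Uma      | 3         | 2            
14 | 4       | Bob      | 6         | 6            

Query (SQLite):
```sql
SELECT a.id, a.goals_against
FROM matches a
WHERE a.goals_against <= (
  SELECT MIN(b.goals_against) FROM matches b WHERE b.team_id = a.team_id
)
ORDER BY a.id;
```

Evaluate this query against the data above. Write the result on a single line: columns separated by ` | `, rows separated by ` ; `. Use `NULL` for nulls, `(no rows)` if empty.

5 | 2 ; 6 | 1 ; 9 | 1 ; 10 | 0 ; 12 | 2

For each matches row a, compute MIN(goals_against) over rows sharing a.team_id.
Keep row a if a.goals_against <= that per-group MIN.
  team_id=1: MIN(goals_against) = 2
  team_id=2: MIN(goals_against) = 0
  team_id=3: MIN(goals_against) = 2
  team_id=4: MIN(goals_against) = 1
  team_id=5: MIN(goals_against) = 1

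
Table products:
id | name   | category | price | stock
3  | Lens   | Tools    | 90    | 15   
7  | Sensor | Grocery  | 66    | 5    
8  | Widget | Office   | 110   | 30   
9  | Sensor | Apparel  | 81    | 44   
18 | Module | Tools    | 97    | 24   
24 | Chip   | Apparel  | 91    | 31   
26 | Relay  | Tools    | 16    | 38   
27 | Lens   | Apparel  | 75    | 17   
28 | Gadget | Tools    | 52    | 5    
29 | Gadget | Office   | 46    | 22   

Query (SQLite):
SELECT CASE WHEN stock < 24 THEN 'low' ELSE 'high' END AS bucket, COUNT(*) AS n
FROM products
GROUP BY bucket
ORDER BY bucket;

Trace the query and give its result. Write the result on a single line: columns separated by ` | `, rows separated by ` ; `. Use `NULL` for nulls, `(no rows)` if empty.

Bucket rows by stock < 24 → 'low' else 'high'; count each bucket.

high | 5 ; low | 5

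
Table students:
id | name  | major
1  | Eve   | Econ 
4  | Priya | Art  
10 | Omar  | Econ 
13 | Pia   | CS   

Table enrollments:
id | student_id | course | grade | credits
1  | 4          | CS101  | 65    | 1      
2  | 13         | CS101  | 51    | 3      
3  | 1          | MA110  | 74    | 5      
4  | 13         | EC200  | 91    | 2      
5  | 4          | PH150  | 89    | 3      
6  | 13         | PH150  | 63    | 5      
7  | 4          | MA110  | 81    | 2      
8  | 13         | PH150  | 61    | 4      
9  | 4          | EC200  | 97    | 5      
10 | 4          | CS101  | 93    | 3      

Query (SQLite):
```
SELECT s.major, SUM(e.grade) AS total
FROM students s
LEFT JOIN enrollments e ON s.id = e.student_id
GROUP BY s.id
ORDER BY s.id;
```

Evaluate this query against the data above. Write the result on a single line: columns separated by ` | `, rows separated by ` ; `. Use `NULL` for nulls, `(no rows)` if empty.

Econ | 74 ; Art | 425 ; Econ | NULL ; CS | 266

LEFT JOIN keeps every students row; unmatched ones get NULL for enrollments columns.
Group by students.id and compute SUM(e.grade). SUM over an all-NULL group is NULL.
  1: ids {3} → SUM(e.grade)=74
  4: ids {1, 5, 7, 9, 10} → SUM(e.grade)=425
  10: ids {—} → SUM(e.grade)=NULL
  13: ids {2, 4, 6, 8} → SUM(e.grade)=266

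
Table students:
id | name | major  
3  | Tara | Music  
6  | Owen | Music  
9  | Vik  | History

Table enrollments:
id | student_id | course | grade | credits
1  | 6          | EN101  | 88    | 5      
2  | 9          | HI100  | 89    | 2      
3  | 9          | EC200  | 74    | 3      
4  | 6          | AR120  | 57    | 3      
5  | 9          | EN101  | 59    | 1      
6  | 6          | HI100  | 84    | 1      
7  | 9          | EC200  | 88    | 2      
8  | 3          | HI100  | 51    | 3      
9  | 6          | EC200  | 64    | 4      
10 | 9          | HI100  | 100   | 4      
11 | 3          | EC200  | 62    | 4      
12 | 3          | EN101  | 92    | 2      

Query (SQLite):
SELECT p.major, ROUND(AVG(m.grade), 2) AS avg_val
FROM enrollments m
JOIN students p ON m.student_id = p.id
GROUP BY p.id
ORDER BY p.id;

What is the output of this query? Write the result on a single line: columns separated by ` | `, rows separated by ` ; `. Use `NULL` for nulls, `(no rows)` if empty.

Join each enrollments row to its students via student_id.
Group joined rows by students.id; compute ROUND(AVG(m.grade), 2) per group.
  3: ids {8, 11, 12} → ROUND(AVG(m.grade), 2)=68.33
  6: ids {1, 4, 6, 9} → ROUND(AVG(m.grade), 2)=73.25
  9: ids {2, 3, 5, 7, 10} → ROUND(AVG(m.grade), 2)=82

Music | 68.33 ; Music | 73.25 ; History | 82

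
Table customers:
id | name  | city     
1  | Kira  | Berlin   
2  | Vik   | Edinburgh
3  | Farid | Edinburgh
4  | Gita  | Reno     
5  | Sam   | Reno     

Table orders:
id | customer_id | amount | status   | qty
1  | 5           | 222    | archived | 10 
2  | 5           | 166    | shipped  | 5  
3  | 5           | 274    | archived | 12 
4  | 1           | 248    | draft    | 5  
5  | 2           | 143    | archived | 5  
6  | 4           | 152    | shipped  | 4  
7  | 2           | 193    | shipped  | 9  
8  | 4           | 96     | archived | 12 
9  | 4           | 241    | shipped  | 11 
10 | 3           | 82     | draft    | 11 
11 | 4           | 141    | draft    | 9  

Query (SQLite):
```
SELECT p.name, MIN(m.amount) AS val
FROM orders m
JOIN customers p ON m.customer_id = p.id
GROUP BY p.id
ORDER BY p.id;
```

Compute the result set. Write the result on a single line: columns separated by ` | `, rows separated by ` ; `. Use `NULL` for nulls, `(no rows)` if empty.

Join each orders row to its customers via customer_id.
Group joined rows by customers.id; compute MIN(m.amount) per group.
  1: ids {4} → MIN(m.amount)=248
  2: ids {5, 7} → MIN(m.amount)=143
  3: ids {10} → MIN(m.amount)=82
  4: ids {6, 8, 9, 11} → MIN(m.amount)=96
  5: ids {1, 2, 3} → MIN(m.amount)=166

Kira | 248 ; Vik | 143 ; Farid | 82 ; Gita | 96 ; Sam | 166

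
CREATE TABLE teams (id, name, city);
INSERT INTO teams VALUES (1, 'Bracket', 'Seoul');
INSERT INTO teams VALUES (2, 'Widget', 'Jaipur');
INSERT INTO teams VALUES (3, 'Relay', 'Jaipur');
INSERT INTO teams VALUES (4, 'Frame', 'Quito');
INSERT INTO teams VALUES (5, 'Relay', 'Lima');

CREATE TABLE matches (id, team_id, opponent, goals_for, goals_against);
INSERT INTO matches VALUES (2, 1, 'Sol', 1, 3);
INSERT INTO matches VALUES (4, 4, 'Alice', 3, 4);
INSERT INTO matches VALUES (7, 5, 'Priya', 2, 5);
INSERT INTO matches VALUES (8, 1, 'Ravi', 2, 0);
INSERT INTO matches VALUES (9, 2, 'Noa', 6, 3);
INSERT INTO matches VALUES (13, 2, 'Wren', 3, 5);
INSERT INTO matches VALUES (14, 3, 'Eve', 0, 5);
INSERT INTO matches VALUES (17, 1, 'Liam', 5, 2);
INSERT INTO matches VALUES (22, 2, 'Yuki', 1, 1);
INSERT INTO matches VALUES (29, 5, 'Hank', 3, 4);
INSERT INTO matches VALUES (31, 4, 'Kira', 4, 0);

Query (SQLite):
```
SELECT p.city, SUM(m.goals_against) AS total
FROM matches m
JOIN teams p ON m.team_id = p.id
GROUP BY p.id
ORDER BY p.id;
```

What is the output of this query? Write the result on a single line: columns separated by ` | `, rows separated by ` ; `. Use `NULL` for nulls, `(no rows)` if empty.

Join each matches row to its teams via team_id.
Group joined rows by teams.id; compute SUM(m.goals_against) per group.
  1: ids {2, 8, 17} → SUM(m.goals_against)=5
  2: ids {9, 13, 22} → SUM(m.goals_against)=9
  3: ids {14} → SUM(m.goals_against)=5
  4: ids {4, 31} → SUM(m.goals_against)=4
  5: ids {7, 29} → SUM(m.goals_against)=9

Seoul | 5 ; Jaipur | 9 ; Jaipur | 5 ; Quito | 4 ; Lima | 9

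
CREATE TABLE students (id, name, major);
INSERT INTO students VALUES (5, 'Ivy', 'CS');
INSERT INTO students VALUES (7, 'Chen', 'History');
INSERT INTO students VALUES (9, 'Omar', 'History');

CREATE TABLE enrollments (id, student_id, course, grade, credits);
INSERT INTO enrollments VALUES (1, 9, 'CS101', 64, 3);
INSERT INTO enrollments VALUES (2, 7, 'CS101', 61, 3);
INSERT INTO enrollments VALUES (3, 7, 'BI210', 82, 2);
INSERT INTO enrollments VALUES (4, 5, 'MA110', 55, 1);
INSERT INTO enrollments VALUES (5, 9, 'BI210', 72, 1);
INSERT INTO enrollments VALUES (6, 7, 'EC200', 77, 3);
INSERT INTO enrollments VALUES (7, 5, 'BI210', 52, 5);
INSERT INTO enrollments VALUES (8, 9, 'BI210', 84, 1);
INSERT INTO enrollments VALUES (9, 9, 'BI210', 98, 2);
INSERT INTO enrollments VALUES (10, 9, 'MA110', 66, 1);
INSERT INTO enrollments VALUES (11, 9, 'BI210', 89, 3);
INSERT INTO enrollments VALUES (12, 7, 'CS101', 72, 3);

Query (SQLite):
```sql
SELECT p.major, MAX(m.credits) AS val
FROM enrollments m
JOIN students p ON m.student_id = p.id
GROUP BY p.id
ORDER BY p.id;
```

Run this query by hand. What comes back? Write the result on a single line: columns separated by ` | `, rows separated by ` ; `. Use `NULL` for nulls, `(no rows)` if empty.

Join each enrollments row to its students via student_id.
Group joined rows by students.id; compute MAX(m.credits) per group.
  5: ids {4, 7} → MAX(m.credits)=5
  7: ids {2, 3, 6, 12} → MAX(m.credits)=3
  9: ids {1, 5, 8, 9, 10, 11} → MAX(m.credits)=3

CS | 5 ; History | 3 ; History | 3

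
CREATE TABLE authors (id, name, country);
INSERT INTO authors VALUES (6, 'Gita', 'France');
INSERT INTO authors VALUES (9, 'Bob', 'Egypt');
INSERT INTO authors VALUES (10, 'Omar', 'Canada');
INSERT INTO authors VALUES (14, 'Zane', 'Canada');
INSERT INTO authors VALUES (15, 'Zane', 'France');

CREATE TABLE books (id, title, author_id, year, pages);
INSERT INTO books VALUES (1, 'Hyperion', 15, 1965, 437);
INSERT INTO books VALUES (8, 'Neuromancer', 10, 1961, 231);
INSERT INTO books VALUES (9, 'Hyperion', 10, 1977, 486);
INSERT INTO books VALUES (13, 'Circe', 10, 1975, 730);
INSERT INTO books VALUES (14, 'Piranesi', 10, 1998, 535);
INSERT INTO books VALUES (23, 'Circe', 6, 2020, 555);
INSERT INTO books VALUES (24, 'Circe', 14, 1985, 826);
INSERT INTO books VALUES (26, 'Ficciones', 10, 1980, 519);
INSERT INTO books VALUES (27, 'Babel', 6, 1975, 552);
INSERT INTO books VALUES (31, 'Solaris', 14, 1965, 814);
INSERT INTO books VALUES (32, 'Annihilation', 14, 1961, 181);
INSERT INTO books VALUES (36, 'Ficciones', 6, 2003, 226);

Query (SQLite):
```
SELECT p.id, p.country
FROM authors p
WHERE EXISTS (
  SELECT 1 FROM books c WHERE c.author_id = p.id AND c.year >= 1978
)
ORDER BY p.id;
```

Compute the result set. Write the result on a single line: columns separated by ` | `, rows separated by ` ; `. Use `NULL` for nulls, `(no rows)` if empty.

6 | France ; 10 | Canada ; 14 | Canada

For each authors row, check whether any books with matching author_id has year >= 1978.
Keep rows where that is true.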